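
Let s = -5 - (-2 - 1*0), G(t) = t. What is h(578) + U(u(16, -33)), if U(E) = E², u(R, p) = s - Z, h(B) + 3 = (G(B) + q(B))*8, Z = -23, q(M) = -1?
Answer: 5013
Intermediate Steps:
s = -3 (s = -5 - (-2 + 0) = -5 - 1*(-2) = -5 + 2 = -3)
h(B) = -11 + 8*B (h(B) = -3 + (B - 1)*8 = -3 + (-1 + B)*8 = -3 + (-8 + 8*B) = -11 + 8*B)
u(R, p) = 20 (u(R, p) = -3 - 1*(-23) = -3 + 23 = 20)
h(578) + U(u(16, -33)) = (-11 + 8*578) + 20² = (-11 + 4624) + 400 = 4613 + 400 = 5013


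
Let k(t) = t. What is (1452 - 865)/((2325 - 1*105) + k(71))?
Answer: 587/2291 ≈ 0.25622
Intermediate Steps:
(1452 - 865)/((2325 - 1*105) + k(71)) = (1452 - 865)/((2325 - 1*105) + 71) = 587/((2325 - 105) + 71) = 587/(2220 + 71) = 587/2291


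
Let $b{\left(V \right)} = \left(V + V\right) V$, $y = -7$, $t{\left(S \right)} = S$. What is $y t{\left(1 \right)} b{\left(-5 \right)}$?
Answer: $-350$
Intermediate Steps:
$b{\left(V \right)} = 2 V^{2}$ ($b{\left(V \right)} = 2 V V = 2 V^{2}$)
$y t{\left(1 \right)} b{\left(-5 \right)} = \left(-7\right) 1 \cdot 2 \left(-5\right)^{2} = - 7 \cdot 2 \cdot 25 = \left(-7\right) 50 = -350$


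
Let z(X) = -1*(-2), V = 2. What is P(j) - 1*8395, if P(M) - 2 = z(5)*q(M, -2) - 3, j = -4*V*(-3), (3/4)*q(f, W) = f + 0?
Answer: -8332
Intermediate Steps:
q(f, W) = 4*f/3 (q(f, W) = 4*(f + 0)/3 = 4*f/3)
z(X) = 2
j = 24 (j = -4*2*(-3) = -8*(-3) = 24)
P(M) = -1 + 8*M/3 (P(M) = 2 + (2*(4*M/3) - 3) = 2 + (8*M/3 - 3) = 2 + (-3 + 8*M/3) = -1 + 8*M/3)
P(j) - 1*8395 = (-1 + (8/3)*24) - 1*8395 = (-1 + 64) - 8395 = 63 - 8395 = -8332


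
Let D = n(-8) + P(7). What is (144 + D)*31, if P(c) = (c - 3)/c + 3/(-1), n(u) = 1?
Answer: 30938/7 ≈ 4419.7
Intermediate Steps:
P(c) = -3 + (-3 + c)/c (P(c) = (-3 + c)/c + 3*(-1) = (-3 + c)/c - 3 = -3 + (-3 + c)/c)
D = -10/7 (D = 1 + (-2 - 3/7) = 1 - 17/7 = -10/7 ≈ -1.4286)
(144 + D)*31 = (144 - 10/7)*31 = (998/7)*31 = 30938/7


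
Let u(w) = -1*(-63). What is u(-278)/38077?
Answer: 63/38077 ≈ 0.0016545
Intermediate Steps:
u(w) = 63
u(-278)/38077 = 63/38077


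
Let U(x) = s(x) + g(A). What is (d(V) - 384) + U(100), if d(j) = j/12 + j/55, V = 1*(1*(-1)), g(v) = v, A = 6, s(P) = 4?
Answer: -246907/660 ≈ -374.10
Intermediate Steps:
U(x) = 10 (U(x) = 4 + 6 = 10)
V = -1 (V = 1*(-1) = -1)
d(j) = 67*j/660 (d(j) = j*(1/12) + j*(1/55) = j/12 + j/55 = 67*j/660)
(d(V) - 384) + U(100) = ((67/660)*(-1) - 384) + 10 = (-67/660 - 384) + 10 = -253507/660 + 10 = -246907/660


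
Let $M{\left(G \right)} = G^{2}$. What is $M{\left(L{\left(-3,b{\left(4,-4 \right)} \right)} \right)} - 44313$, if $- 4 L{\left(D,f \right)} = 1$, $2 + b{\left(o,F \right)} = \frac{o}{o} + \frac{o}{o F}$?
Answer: $- \frac{709007}{16} \approx -44313.0$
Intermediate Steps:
$b{\left(o,F \right)} = -1 + \frac{1}{F}$ ($b{\left(o,F \right)} = -2 + \left(\frac{o}{o} + \frac{o}{o F}\right) = -2 + \left(1 + \frac{o}{F o}\right) = -2 + \left(1 + o \frac{1}{F o}\right) = -2 + \left(1 + \frac{1}{F}\right) = -1 + \frac{1}{F}$)
$L{\left(D,f \right)} = - \frac{1}{4}$ ($L{\left(D,f \right)} = \left(- \frac{1}{4}\right) 1 = - \frac{1}{4}$)
$M{\left(L{\left(-3,b{\left(4,-4 \right)} \right)} \right)} - 44313 = \left(- \frac{1}{4}\right)^{2} - 44313 = \frac{1}{16} - 44313 = - \frac{709007}{16}$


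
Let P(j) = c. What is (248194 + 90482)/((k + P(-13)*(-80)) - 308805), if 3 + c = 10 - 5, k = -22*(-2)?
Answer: -338676/308921 ≈ -1.0963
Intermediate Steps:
k = 44
c = 2 (c = -3 + (10 - 5) = -3 + 5 = 2)
P(j) = 2
(248194 + 90482)/((k + P(-13)*(-80)) - 308805) = (248194 + 90482)/((44 + 2*(-80)) - 308805) = 338676/((44 - 160) - 308805) = 338676/(-116 - 308805) = 338676/(-308921) = 338676*(-1/308921) = -338676/308921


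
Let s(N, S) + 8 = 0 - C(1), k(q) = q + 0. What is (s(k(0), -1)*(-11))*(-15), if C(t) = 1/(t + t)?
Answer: -2805/2 ≈ -1402.5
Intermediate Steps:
k(q) = q
C(t) = 1/(2*t)
s(N, S) = -17/2 (s(N, S) = -8 + (0 - 1/(2*1)) = -8 + (0 - 1/2) = -8 - 1/2 = -17/2)
(s(k(0), -1)*(-11))*(-15) = -17/2*(-11)*(-15) = (187/2)*(-15) = -2805/2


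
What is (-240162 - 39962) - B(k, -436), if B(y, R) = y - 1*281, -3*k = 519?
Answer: -279670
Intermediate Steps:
k = -173 (k = -1/3*519 = -173)
B(y, R) = -281 + y (B(y, R) = y - 281 = -281 + y)
(-240162 - 39962) - B(k, -436) = (-240162 - 39962) - (-281 - 173) = -280124 - 1*(-454) = -280124 + 454 = -279670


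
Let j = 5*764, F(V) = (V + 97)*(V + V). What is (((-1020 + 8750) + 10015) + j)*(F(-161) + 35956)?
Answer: 1219802660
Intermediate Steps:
F(V) = 2*V*(97 + V) (F(V) = (97 + V)*(2*V) = 2*V*(97 + V))
j = 3820
(((-1020 + 8750) + 10015) + j)*(F(-161) + 35956) = (((-1020 + 8750) + 10015) + 3820)*(2*(-161)*(97 - 161) + 35956) = ((7730 + 10015) + 3820)*(2*(-161)*(-64) + 35956) = (17745 + 3820)*(20608 + 35956) = 21565*56564 = 1219802660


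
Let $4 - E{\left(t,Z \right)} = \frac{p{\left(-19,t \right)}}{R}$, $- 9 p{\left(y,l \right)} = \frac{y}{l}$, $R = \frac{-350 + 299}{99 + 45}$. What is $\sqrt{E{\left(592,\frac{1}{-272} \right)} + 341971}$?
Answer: $\frac{2 \sqrt{304423503657}}{1887} \approx 584.79$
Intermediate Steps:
$R = - \frac{17}{48}$ ($R = - \frac{51}{144} = \left(-51\right) \frac{1}{144} = - \frac{17}{48} \approx -0.35417$)
$p{\left(y,l \right)} = - \frac{y}{9 l}$ ($p{\left(y,l \right)} = - \frac{y \frac{1}{l}}{9} = - \frac{y}{9 l}$)
$E{\left(t,Z \right)} = 4 + \frac{304}{51 t}$ ($E{\left(t,Z \right)} = 4 - \frac{\left(- \frac{1}{9}\right) \left(-19\right) \frac{1}{t}}{- \frac{17}{48}} = 4 - \frac{19}{9 t} \left(- \frac{48}{17}\right) = 4 - - \frac{304}{51 t} = 4 + \frac{304}{51 t}$)
$\sqrt{E{\left(592,\frac{1}{-272} \right)} + 341971} = \sqrt{\left(4 + \frac{304}{51 \cdot 592}\right) + 341971} = \sqrt{\left(4 + \frac{304}{51} \cdot \frac{1}{592}\right) + 341971} = \sqrt{\left(4 + \frac{19}{1887}\right) + 341971} = \sqrt{\frac{7567}{1887} + 341971} = \sqrt{\frac{645306844}{1887}} = \frac{2 \sqrt{304423503657}}{1887}$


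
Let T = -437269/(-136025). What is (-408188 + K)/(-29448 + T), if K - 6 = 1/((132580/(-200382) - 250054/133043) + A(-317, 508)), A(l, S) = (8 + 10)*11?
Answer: 4133145077240060021605/298150264488799571774 ≈ 13.863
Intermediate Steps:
A(l, S) = 198 (A(l, S) = 18*11 = 198)
K = 2235113021079/372201462770 (K = 6 + 1/((132580/(-200382) - 250054/133043) + 198) = 6 + 1/((132580*(-1/200382) - 250054*1/133043) + 198) = 6 + 1/((-9470/14313 - 250054/133043) + 198) = 6 + 1/(-4838940112/1904244459 + 198) = 6 + 1/(372201462770/1904244459) = 6 + 1904244459/372201462770 = 2235113021079/372201462770 ≈ 6.0051)
T = 437269/136025 (T = -437269*(-1/136025) = 437269/136025 ≈ 3.2146)
(-408188 + K)/(-29448 + T) = (-408188 + 2235113021079/372201462770)/(-29448 + 437269/136025) = -151925935572139681/(372201462770*(-4005226931/136025)) = -151925935572139681/372201462770*(-136025/4005226931) = 4133145077240060021605/298150264488799571774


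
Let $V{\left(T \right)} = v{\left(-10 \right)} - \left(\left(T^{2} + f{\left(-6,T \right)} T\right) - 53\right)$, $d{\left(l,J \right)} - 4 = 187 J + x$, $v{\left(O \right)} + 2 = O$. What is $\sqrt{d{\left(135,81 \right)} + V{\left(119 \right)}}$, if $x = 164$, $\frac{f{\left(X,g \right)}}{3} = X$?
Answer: $\sqrt{3337} \approx 57.767$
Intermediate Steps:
$f{\left(X,g \right)} = 3 X$
$v{\left(O \right)} = -2 + O$
$d{\left(l,J \right)} = 168 + 187 J$ ($d{\left(l,J \right)} = 4 + \left(187 J + 164\right) = 4 + \left(164 + 187 J\right) = 168 + 187 J$)
$V{\left(T \right)} = 41 - T^{2} + 18 T$ ($V{\left(T \right)} = \left(-2 - 10\right) - \left(\left(T^{2} + 3 \left(-6\right) T\right) - 53\right) = -12 - \left(\left(T^{2} - 18 T\right) - 53\right) = -12 - \left(-53 + T^{2} - 18 T\right) = -12 + \left(53 - T^{2} + 18 T\right) = 41 - T^{2} + 18 T$)
$\sqrt{d{\left(135,81 \right)} + V{\left(119 \right)}} = \sqrt{\left(168 + 187 \cdot 81\right) + \left(41 - 119^{2} + 18 \cdot 119\right)} = \sqrt{\left(168 + 15147\right) + \left(41 - 14161 + 2142\right)} = \sqrt{15315 + \left(41 - 14161 + 2142\right)} = \sqrt{15315 - 11978} = \sqrt{3337}$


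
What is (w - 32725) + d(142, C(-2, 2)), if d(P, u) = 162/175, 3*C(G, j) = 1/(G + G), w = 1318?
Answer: -5496063/175 ≈ -31406.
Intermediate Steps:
C(G, j) = 1/(6*G) (C(G, j) = 1/(3*(G + G)) = 1/(3*((2*G))) = (1/(2*G))/3 = 1/(6*G))
d(P, u) = 162/175 (d(P, u) = 162*(1/175) = 162/175)
(w - 32725) + d(142, C(-2, 2)) = (1318 - 32725) + 162/175 = -31407 + 162/175 = -5496063/175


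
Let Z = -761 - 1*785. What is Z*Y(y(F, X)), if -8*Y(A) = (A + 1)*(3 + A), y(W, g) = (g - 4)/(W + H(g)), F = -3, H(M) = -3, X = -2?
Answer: 1546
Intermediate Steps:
y(W, g) = (-4 + g)/(-3 + W) (y(W, g) = (g - 4)/(W - 3) = (-4 + g)/(-3 + W))
Y(A) = -(1 + A)*(3 + A)/8 (Y(A) = -(A + 1)*(3 + A)/8 = -(1 + A)*(3 + A)/8)
Z = -1546 (Z = -761 - 785 = -1546)
Z*Y(y(F, X)) = -1546*(-3/8 - (-4 - 2)/(2*(-3 - 3)) - (-4 - 2)²/(-3 - 3)²/8) = -1546*(-3/8 - (-6)/(2*(-6)) - 1²/8) = -1546*(-3/8 - (-1)*(-6)/12 - (-⅙*(-6))²/8) = -1546*(-3/8 - ½*1 - ⅛*1²) = -1546*(-3/8 - ½ - ⅛*1) = -1546*(-3/8 - ½ - ⅛) = -1546*(-1) = 1546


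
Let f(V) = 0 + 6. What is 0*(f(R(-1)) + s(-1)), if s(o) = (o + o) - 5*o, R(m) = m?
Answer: 0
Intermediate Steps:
s(o) = -3*o (s(o) = 2*o - 5*o = -3*o)
f(V) = 6
0*(f(R(-1)) + s(-1)) = 0*(6 - 3*(-1)) = 0*(6 + 3) = 0*9 = 0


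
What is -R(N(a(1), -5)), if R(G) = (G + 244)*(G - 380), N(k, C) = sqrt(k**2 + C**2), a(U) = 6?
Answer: 92659 + 136*sqrt(61) ≈ 93721.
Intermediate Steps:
N(k, C) = sqrt(C**2 + k**2)
R(G) = (-380 + G)*(244 + G) (R(G) = (244 + G)*(-380 + G) = (-380 + G)*(244 + G))
-R(N(a(1), -5)) = -(-92720 + (sqrt((-5)**2 + 6**2))**2 - 136*sqrt((-5)**2 + 6**2)) = -(-92720 + (sqrt(25 + 36))**2 - 136*sqrt(25 + 36)) = -(-92720 + (sqrt(61))**2 - 136*sqrt(61)) = -(-92720 + 61 - 136*sqrt(61)) = -(-92659 - 136*sqrt(61)) = 92659 + 136*sqrt(61)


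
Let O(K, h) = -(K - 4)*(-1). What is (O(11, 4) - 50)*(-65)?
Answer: 2795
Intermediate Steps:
O(K, h) = -4 + K (O(K, h) = -(-4 + K)*(-1) = -(4 - K) = -4 + K)
(O(11, 4) - 50)*(-65) = ((-4 + 11) - 50)*(-65) = (7 - 50)*(-65) = -43*(-65) = 2795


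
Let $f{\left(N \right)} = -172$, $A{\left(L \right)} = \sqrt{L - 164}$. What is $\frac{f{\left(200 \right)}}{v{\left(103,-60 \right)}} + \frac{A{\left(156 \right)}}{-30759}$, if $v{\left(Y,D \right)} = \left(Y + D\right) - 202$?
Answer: $\frac{172}{159} - \frac{2 i \sqrt{2}}{30759} \approx 1.0818 - 9.1954 \cdot 10^{-5} i$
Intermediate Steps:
$A{\left(L \right)} = \sqrt{-164 + L}$
$v{\left(Y,D \right)} = -202 + D + Y$ ($v{\left(Y,D \right)} = \left(D + Y\right) - 202 = -202 + D + Y$)
$\frac{f{\left(200 \right)}}{v{\left(103,-60 \right)}} + \frac{A{\left(156 \right)}}{-30759} = - \frac{172}{-202 - 60 + 103} + \frac{\sqrt{-164 + 156}}{-30759} = - \frac{172}{-159} + \sqrt{-8} \left(- \frac{1}{30759}\right) = \left(-172\right) \left(- \frac{1}{159}\right) + 2 i \sqrt{2} \left(- \frac{1}{30759}\right) = \frac{172}{159} - \frac{2 i \sqrt{2}}{30759}$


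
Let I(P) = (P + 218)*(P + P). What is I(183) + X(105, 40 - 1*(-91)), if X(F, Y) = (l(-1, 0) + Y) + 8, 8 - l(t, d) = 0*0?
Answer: 146913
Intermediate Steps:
l(t, d) = 8 (l(t, d) = 8 - 0*0 = 8 - 1*0 = 8 + 0 = 8)
I(P) = 2*P*(218 + P) (I(P) = (218 + P)*(2*P) = 2*P*(218 + P))
X(F, Y) = 16 + Y (X(F, Y) = (8 + Y) + 8 = 16 + Y)
I(183) + X(105, 40 - 1*(-91)) = 2*183*(218 + 183) + (16 + (40 - 1*(-91))) = 2*183*401 + (16 + (40 + 91)) = 146766 + (16 + 131) = 146766 + 147 = 146913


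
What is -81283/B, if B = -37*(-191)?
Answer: -81283/7067 ≈ -11.502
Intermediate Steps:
B = 7067
-81283/B = -81283/7067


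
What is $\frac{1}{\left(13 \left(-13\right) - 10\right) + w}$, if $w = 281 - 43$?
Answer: $\frac{1}{59} \approx 0.016949$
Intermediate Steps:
$w = 238$ ($w = 281 - 43 = 238$)
$\frac{1}{\left(13 \left(-13\right) - 10\right) + w} = \frac{1}{\left(13 \left(-13\right) - 10\right) + 238} = \frac{1}{\left(-169 - 10\right) + 238} = \frac{1}{-179 + 238} = \frac{1}{59}$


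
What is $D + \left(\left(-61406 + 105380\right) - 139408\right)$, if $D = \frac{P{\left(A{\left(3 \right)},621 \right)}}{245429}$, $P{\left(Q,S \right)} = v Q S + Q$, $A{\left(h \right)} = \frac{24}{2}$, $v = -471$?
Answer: $- \frac{23425781066}{245429} \approx -95448.0$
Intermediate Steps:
$A{\left(h \right)} = 12$ ($A{\left(h \right)} = 24 \cdot \frac{1}{2} = 12$)
$P{\left(Q,S \right)} = Q - 471 Q S$ ($P{\left(Q,S \right)} = - 471 Q S + Q = Q - 471 Q S$)
$D = - \frac{3509880}{245429}$ ($D = \frac{12 \left(1 - 292491\right)}{245429} = 12 \left(1 - 292491\right) \frac{1}{245429} = 12 \left(-292490\right) \frac{1}{245429} = \left(-3509880\right) \frac{1}{245429} = - \frac{3509880}{245429} \approx -14.301$)
$D + \left(\left(-61406 + 105380\right) - 139408\right) = - \frac{3509880}{245429} + \left(\left(-61406 + 105380\right) - 139408\right) = - \frac{3509880}{245429} + \left(43974 - 139408\right) = - \frac{3509880}{245429} - 95434 = - \frac{23425781066}{245429}$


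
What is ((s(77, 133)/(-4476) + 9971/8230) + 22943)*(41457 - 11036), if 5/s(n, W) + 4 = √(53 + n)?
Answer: 183198285643396774/262467045 - 152105*√130/510264 ≈ 6.9799e+8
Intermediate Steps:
s(n, W) = 5/(-4 + √(53 + n))
((s(77, 133)/(-4476) + 9971/8230) + 22943)*(41457 - 11036) = (((5/(-4 + √(53 + 77)))/(-4476) + 9971/8230) + 22943)*(41457 - 11036) = (((5/(-4 + √130))*(-1/4476) + 9971*(1/8230)) + 22943)*30421 = ((-5/(4476*(-4 + √130)) + 9971/8230) + 22943)*30421 = ((9971/8230 - 5/(4476*(-4 + √130))) + 22943)*30421 = (188830861/8230 - 5/(4476*(-4 + √130)))*30421 = 5744423622481/8230 - 152105/(4476*(-4 + √130))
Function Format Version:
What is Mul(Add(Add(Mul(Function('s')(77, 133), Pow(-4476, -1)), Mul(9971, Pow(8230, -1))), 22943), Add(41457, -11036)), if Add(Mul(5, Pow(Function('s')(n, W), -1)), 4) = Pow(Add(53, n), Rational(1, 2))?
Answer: Add(Rational(183198285643396774, 262467045), Mul(Rational(-152105, 510264), Pow(130, Rational(1, 2)))) ≈ 6.9799e+8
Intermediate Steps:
Function('s')(n, W) = Mul(5, Pow(Add(-4, Pow(Add(53, n), Rational(1, 2))), -1))
Mul(Add(Add(Mul(Function('s')(77, 133), Pow(-4476, -1)), Mul(9971, Pow(8230, -1))), 22943), Add(41457, -11036)) = Mul(Add(Add(Mul(Mul(5, Pow(Add(-4, Pow(Add(53, 77), Rational(1, 2))), -1)), Pow(-4476, -1)), Mul(9971, Pow(8230, -1))), 22943), Add(41457, -11036)) = Mul(Add(Add(Mul(Mul(5, Pow(Add(-4, Pow(130, Rational(1, 2))), -1)), Rational(-1, 4476)), Mul(9971, Rational(1, 8230))), 22943), 30421) = Mul(Add(Add(Mul(Rational(-5, 4476), Pow(Add(-4, Pow(130, Rational(1, 2))), -1)), Rational(9971, 8230)), 22943), 30421) = Mul(Add(Add(Rational(9971, 8230), Mul(Rational(-5, 4476), Pow(Add(-4, Pow(130, Rational(1, 2))), -1))), 22943), 30421) = Mul(Add(Rational(188830861, 8230), Mul(Rational(-5, 4476), Pow(Add(-4, Pow(130, Rational(1, 2))), -1))), 30421) = Add(Rational(5744423622481, 8230), Mul(Rational(-152105, 4476), Pow(Add(-4, Pow(130, Rational(1, 2))), -1)))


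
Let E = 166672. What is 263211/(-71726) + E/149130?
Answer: -13648970279/5348249190 ≈ -2.5520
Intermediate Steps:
263211/(-71726) + E/149130 = 263211/(-71726) + 166672/149130 = 263211*(-1/71726) + 166672*(1/149130) = -263211/71726 + 83336/74565 = -13648970279/5348249190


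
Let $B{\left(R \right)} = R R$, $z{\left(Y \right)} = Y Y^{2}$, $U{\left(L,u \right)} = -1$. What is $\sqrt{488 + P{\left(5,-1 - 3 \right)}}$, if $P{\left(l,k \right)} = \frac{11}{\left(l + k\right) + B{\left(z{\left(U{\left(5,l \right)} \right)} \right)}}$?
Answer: $\frac{\sqrt{1974}}{2} \approx 22.215$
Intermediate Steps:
$z{\left(Y \right)} = Y^{3}$
$B{\left(R \right)} = R^{2}$
$P{\left(l,k \right)} = \frac{11}{1 + k + l}$ ($P{\left(l,k \right)} = \frac{11}{\left(l + k\right) + \left(\left(-1\right)^{3}\right)^{2}} = \frac{11}{\left(k + l\right) + \left(-1\right)^{2}} = \frac{11}{\left(k + l\right) + 1} = \frac{11}{1 + k + l}$)
$\sqrt{488 + P{\left(5,-1 - 3 \right)}} = \sqrt{488 + \frac{11}{1 - 4 + 5}} = \sqrt{488 + \frac{11}{2}} = \sqrt{\frac{987}{2}} = \frac{\sqrt{1974}}{2}$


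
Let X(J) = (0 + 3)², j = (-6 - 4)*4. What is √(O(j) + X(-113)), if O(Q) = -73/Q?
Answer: √4330/20 ≈ 3.2901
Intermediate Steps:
j = -40 (j = -10*4 = -40)
X(J) = 9 (X(J) = 3² = 9)
√(O(j) + X(-113)) = √(-73/(-40) + 9) = √(-73*(-1/40) + 9) = √(73/40 + 9) = √(433/40) = √4330/20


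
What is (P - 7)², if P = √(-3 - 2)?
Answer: (7 - I*√5)² ≈ 44.0 - 31.305*I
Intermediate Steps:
P = I*√5 (P = √(-5) = I*√5 ≈ 2.2361*I)
(P - 7)² = (I*√5 - 7)² = (-7 + I*√5)²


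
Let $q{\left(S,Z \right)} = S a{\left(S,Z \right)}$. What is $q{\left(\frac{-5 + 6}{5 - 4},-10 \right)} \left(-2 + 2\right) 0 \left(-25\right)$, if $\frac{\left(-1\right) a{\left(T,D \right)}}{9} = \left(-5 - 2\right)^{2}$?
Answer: $0$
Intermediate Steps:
$a{\left(T,D \right)} = -441$ ($a{\left(T,D \right)} = - 9 \left(-5 - 2\right)^{2} = - 9 \left(-7\right)^{2} = \left(-9\right) 49 = -441$)
$q{\left(S,Z \right)} = - 441 S$ ($q{\left(S,Z \right)} = S \left(-441\right) = - 441 S$)
$q{\left(\frac{-5 + 6}{5 - 4},-10 \right)} \left(-2 + 2\right) 0 \left(-25\right) = - 441 \frac{-5 + 6}{5 - 4} \left(-2 + 2\right) 0 \left(-25\right) = - 441 \cdot 1 \cdot 1^{-1} \cdot 0 \cdot 0 \left(-25\right) = - 441 \cdot 1 \cdot 1 \cdot 0 \left(-25\right) = \left(-441\right) 1 \cdot 0 \left(-25\right) = \left(-441\right) 0 \left(-25\right) = 0 \left(-25\right) = 0$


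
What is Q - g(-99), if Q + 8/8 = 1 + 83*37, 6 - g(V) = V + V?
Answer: 2867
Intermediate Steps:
g(V) = 6 - 2*V (g(V) = 6 - (V + V) = 6 - 2*V)
Q = 3071 (Q = -1 + (1 + 83*37) = -1 + (1 + 3071) = -1 + 3072 = 3071)
Q - g(-99) = 3071 - (6 - 2*(-99)) = 3071 - (6 + 198) = 3071 - 1*204 = 3071 - 204 = 2867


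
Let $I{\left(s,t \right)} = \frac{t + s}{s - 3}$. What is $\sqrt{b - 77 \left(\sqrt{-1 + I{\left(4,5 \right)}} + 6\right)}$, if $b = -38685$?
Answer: $\sqrt{-39147 - 154 \sqrt{2}} \approx 198.41 i$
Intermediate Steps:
$I{\left(s,t \right)} = \frac{s + t}{-3 + s}$
$\sqrt{b - 77 \left(\sqrt{-1 + I{\left(4,5 \right)}} + 6\right)} = \sqrt{-38685 - 77 \left(\sqrt{-1 + \frac{4 + 5}{-3 + 4}} + 6\right)} = \sqrt{-38685 - 77 \left(\sqrt{-1 + 1^{-1} \cdot 9} + 6\right)} = \sqrt{-38685 - 77 \left(\sqrt{-1 + 1 \cdot 9} + 6\right)} = \sqrt{-38685 - 77 \left(\sqrt{-1 + 9} + 6\right)} = \sqrt{-38685 - 77 \left(\sqrt{8} + 6\right)} = \sqrt{-38685 - 77 \left(2 \sqrt{2} + 6\right)} = \sqrt{-38685 - 77 \left(6 + 2 \sqrt{2}\right)} = \sqrt{-38685 - \left(462 + 154 \sqrt{2}\right)} = \sqrt{-39147 - 154 \sqrt{2}}$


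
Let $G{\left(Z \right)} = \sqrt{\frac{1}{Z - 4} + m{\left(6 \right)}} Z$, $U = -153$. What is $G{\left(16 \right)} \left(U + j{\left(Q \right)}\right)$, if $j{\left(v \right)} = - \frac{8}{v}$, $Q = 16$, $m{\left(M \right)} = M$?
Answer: $- \frac{1228 \sqrt{219}}{3} \approx -6057.6$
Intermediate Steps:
$G{\left(Z \right)} = Z \sqrt{6 + \frac{1}{-4 + Z}}$ ($G{\left(Z \right)} = \sqrt{\frac{1}{Z - 4} + 6} Z = \sqrt{\frac{1}{-4 + Z} + 6} Z = \sqrt{6 + \frac{1}{-4 + Z}} Z = Z \sqrt{6 + \frac{1}{-4 + Z}}$)
$G{\left(16 \right)} \left(U + j{\left(Q \right)}\right) = 16 \sqrt{\frac{-23 + 6 \cdot 16}{-4 + 16}} \left(-153 - \frac{8}{16}\right) = 16 \sqrt{\frac{-23 + 96}{12}} \left(-153 - \frac{1}{2}\right) = 16 \sqrt{\frac{1}{12} \cdot 73} \left(-153 - \frac{1}{2}\right) = 16 \sqrt{\frac{73}{12}} \left(- \frac{307}{2}\right) = 16 \frac{\sqrt{219}}{6} \left(- \frac{307}{2}\right) = \frac{8 \sqrt{219}}{3} \left(- \frac{307}{2}\right) = - \frac{1228 \sqrt{219}}{3}$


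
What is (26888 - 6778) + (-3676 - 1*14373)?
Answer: 2061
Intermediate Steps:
(26888 - 6778) + (-3676 - 1*14373) = 20110 + (-3676 - 14373) = 20110 - 18049 = 2061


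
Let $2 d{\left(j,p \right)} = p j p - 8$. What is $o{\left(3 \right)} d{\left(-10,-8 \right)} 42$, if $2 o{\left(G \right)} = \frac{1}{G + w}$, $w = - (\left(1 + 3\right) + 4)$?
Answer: $\frac{6804}{5} \approx 1360.8$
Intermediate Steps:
$d{\left(j,p \right)} = -4 + \frac{j p^{2}}{2}$ ($d{\left(j,p \right)} = \frac{p j p - 8}{2} = \frac{j p p - 8}{2} = \frac{j p^{2} - 8}{2} = \frac{-8 + j p^{2}}{2} = -4 + \frac{j p^{2}}{2}$)
$w = -8$ ($w = - (4 + 4) = \left(-1\right) 8 = -8$)
$o{\left(G \right)} = \frac{1}{2 \left(-8 + G\right)}$ ($o{\left(G \right)} = \frac{1}{2 \left(G - 8\right)} = \frac{1}{2 \left(-8 + G\right)}$)
$o{\left(3 \right)} d{\left(-10,-8 \right)} 42 = \frac{1}{2 \left(-8 + 3\right)} \left(-4 + \frac{1}{2} \left(-10\right) \left(-8\right)^{2}\right) 42 = \frac{1}{2 \left(-5\right)} \left(-4 + \frac{1}{2} \left(-10\right) 64\right) 42 = \frac{1}{2} \left(- \frac{1}{5}\right) \left(-4 - 320\right) 42 = \left(- \frac{1}{10}\right) \left(-324\right) 42 = \frac{162}{5} \cdot 42 = \frac{6804}{5}$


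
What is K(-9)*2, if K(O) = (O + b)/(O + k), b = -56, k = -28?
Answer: 130/37 ≈ 3.5135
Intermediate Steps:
K(O) = (-56 + O)/(-28 + O) (K(O) = (O - 56)/(O - 28) = (-56 + O)/(-28 + O))
K(-9)*2 = ((-56 - 9)/(-28 - 9))*2 = (-65/(-37))*2 = -1/37*(-65)*2 = (65/37)*2 = 130/37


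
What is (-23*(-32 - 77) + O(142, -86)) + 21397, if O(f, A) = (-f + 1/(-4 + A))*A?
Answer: 1625263/45 ≈ 36117.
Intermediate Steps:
O(f, A) = A*(1/(-4 + A) - f) (O(f, A) = (1/(-4 + A) - f)*A = A*(1/(-4 + A) - f))
(-23*(-32 - 77) + O(142, -86)) + 21397 = (-23*(-32 - 77) - 86*(1 + 4*142 - 1*(-86)*142)/(-4 - 86)) + 21397 = (-23*(-109) - 86*(1 + 568 + 12212)/(-90)) + 21397 = (2507 - 86*(-1/90)*12781) + 21397 = (2507 + 549583/45) + 21397 = 662398/45 + 21397 = 1625263/45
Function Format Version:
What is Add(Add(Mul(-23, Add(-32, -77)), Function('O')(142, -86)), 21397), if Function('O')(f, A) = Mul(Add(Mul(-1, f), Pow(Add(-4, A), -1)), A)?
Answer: Rational(1625263, 45) ≈ 36117.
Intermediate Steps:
Function('O')(f, A) = Mul(A, Add(Pow(Add(-4, A), -1), Mul(-1, f))) (Function('O')(f, A) = Mul(Add(Pow(Add(-4, A), -1), Mul(-1, f)), A) = Mul(A, Add(Pow(Add(-4, A), -1), Mul(-1, f))))
Add(Add(Mul(-23, Add(-32, -77)), Function('O')(142, -86)), 21397) = Add(Add(Mul(-23, Add(-32, -77)), Mul(-86, Pow(Add(-4, -86), -1), Add(1, Mul(4, 142), Mul(-1, -86, 142)))), 21397) = Add(Add(Mul(-23, -109), Mul(-86, Pow(-90, -1), Add(1, 568, 12212))), 21397) = Add(Add(2507, Mul(-86, Rational(-1, 90), 12781)), 21397) = Add(Add(2507, Rational(549583, 45)), 21397) = Add(Rational(662398, 45), 21397) = Rational(1625263, 45)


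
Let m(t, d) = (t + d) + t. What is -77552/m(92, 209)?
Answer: -592/3 ≈ -197.33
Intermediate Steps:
m(t, d) = d + 2*t (m(t, d) = (d + t) + t = d + 2*t)
-77552/m(92, 209) = -77552/(209 + 2*92) = -77552/(209 + 184) = -77552/393 = -77552*1/393 = -592/3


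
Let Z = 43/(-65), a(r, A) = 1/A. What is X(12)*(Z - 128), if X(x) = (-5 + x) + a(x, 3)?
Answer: -183986/195 ≈ -943.52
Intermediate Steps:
X(x) = -14/3 + x (X(x) = (-5 + x) + 1/3 = (-5 + x) + ⅓ = -14/3 + x)
Z = -43/65 (Z = 43*(-1/65) = -43/65 ≈ -0.66154)
X(12)*(Z - 128) = (-14/3 + 12)*(-43/65 - 128) = (22/3)*(-8363/65) = -183986/195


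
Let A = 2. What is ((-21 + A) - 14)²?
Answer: 1089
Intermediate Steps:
((-21 + A) - 14)² = ((-21 + 2) - 14)² = (-19 - 14)² = (-33)² = 1089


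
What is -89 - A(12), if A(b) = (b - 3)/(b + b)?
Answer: -715/8 ≈ -89.375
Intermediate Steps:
A(b) = (-3 + b)/(2*b) (A(b) = (-3 + b)/((2*b)) = (-3 + b)*(1/(2*b)) = (-3 + b)/(2*b))
-89 - A(12) = -89 - (-3 + 12)/(2*12) = -89 - 9/(2*12) = -89 - 1*3/8 = -89 - 3/8 = -715/8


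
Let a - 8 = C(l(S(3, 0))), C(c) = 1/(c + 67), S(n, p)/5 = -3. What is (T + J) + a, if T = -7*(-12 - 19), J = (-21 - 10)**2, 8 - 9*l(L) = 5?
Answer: 239575/202 ≈ 1186.0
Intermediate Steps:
S(n, p) = -15 (S(n, p) = 5*(-3) = -15)
l(L) = 1/3 (l(L) = 8/9 - 1/9*5 = 8/9 - 5/9 = 1/3)
J = 961 (J = (-31)**2 = 961)
T = 217 (T = -7*(-31) = 217)
C(c) = 1/(67 + c)
a = 1619/202 (a = 8 + 1/(67 + 1/3) = 8 + 1/(202/3) = 8 + 3/202 = 1619/202 ≈ 8.0148)
(T + J) + a = (217 + 961) + 1619/202 = 1178 + 1619/202 = 239575/202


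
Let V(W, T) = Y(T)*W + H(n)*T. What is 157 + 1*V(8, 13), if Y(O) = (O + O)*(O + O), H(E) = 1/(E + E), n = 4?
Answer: 44533/8 ≈ 5566.6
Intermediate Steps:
H(E) = 1/(2*E)
Y(O) = 4*O² (Y(O) = (2*O)*(2*O) = 4*O²)
V(W, T) = T/8 + 4*W*T² (V(W, T) = (4*T²)*W + ((½)/4)*T = 4*W*T² + ((½)*(¼))*T = 4*W*T² + T/8 = T/8 + 4*W*T²)
157 + 1*V(8, 13) = 157 + 1*((⅛)*13*(1 + 32*13*8)) = 157 + 1*((⅛)*13*(1 + 3328)) = 157 + 1*((⅛)*13*3329) = 157 + 1*(43277/8) = 157 + 43277/8 = 44533/8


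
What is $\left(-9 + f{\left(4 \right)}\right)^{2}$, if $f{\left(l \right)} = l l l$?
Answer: $3025$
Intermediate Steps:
$f{\left(l \right)} = l^{3}$ ($f{\left(l \right)} = l l^{2} = l^{3}$)
$\left(-9 + f{\left(4 \right)}\right)^{2} = \left(-9 + 4^{3}\right)^{2} = \left(-9 + 64\right)^{2} = 55^{2} = 3025$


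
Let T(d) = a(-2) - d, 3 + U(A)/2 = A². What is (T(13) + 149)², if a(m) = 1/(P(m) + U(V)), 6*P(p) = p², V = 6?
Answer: 740003209/40000 ≈ 18500.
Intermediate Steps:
U(A) = -6 + 2*A²
P(p) = p²/6
a(m) = 1/(66 + m²/6) (a(m) = 1/(m²/6 + (-6 + 2*6²)) = 1/(m²/6 + (-6 + 2*36)) = 1/(m²/6 + (-6 + 72)) = 1/(m²/6 + 66) = 1/(66 + m²/6))
T(d) = 3/200 - d (T(d) = 6/(396 + (-2)²) - d = 6/(396 + 4) - d = 6/400 - d = 6*(1/400) - d = 3/200 - d)
(T(13) + 149)² = ((3/200 - 1*13) + 149)² = ((3/200 - 13) + 149)² = (-2597/200 + 149)² = (27203/200)² = 740003209/40000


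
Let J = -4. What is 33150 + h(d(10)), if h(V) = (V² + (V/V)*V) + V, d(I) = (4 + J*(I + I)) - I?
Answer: 40374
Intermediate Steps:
d(I) = 4 - 9*I (d(I) = (4 - 4*(I + I)) - I = (4 - 8*I) - I = 4 - 9*I)
h(V) = V² + 2*V (h(V) = (V² + 1*V) + V = (V² + V) + V = (V + V²) + V = V² + 2*V)
33150 + h(d(10)) = 33150 + (4 - 9*10)*(2 + (4 - 9*10)) = 33150 + (4 - 90)*(2 + (4 - 90)) = 33150 - 86*(2 - 86) = 33150 - 86*(-84) = 33150 + 7224 = 40374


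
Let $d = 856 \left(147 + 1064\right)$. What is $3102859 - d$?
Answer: $2066243$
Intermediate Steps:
$d = 1036616$ ($d = 856 \cdot 1211 = 1036616$)
$3102859 - d = 3102859 - 1036616 = 2066243$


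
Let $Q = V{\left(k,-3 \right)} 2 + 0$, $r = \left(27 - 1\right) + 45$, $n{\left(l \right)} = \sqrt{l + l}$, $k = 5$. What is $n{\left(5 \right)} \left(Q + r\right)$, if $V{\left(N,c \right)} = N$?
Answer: $81 \sqrt{10} \approx 256.14$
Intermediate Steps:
$n{\left(l \right)} = \sqrt{2} \sqrt{l}$ ($n{\left(l \right)} = \sqrt{2 l} = \sqrt{2} \sqrt{l}$)
$r = 71$ ($r = 26 + 45 = 71$)
$Q = 10$ ($Q = 5 \cdot 2 + 0 = 10 + 0 = 10$)
$n{\left(5 \right)} \left(Q + r\right) = \sqrt{2} \sqrt{5} \left(10 + 71\right) = \sqrt{10} \cdot 81 = 81 \sqrt{10}$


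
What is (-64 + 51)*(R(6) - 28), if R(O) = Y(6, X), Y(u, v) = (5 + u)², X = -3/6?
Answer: -1209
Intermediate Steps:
X = -½ (X = -3*⅙ = -½ ≈ -0.50000)
R(O) = 121 (R(O) = (5 + 6)² = 11² = 121)
(-64 + 51)*(R(6) - 28) = (-64 + 51)*(121 - 28) = -13*93 = -1209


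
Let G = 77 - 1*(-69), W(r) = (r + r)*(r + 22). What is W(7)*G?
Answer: 59276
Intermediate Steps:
W(r) = 2*r*(22 + r) (W(r) = (2*r)*(22 + r) = 2*r*(22 + r))
G = 146 (G = 77 + 69 = 146)
W(7)*G = (2*7*(22 + 7))*146 = (2*7*29)*146 = 406*146 = 59276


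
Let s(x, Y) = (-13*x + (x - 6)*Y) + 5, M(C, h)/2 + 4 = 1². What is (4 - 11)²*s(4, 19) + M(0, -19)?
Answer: -4171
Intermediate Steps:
M(C, h) = -6 (M(C, h) = -8 + 2*1² = -8 + 2*1 = -8 + 2 = -6)
s(x, Y) = 5 - 13*x + Y*(-6 + x) (s(x, Y) = (-13*x + (-6 + x)*Y) + 5 = (-13*x + Y*(-6 + x)) + 5 = 5 - 13*x + Y*(-6 + x))
(4 - 11)²*s(4, 19) + M(0, -19) = (4 - 11)²*(5 - 13*4 - 6*19 + 19*4) - 6 = (-7)²*(5 - 52 - 114 + 76) - 6 = 49*(-85) - 6 = -4165 - 6 = -4171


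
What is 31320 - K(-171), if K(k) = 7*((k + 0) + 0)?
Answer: 32517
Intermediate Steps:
K(k) = 7*k (K(k) = 7*(k + 0) = 7*k)
31320 - K(-171) = 31320 - 7*(-171) = 31320 - 1*(-1197) = 31320 + 1197 = 32517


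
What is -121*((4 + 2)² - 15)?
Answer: -2541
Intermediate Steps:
-121*((4 + 2)² - 15) = -121*(6² - 15) = -121*(36 - 15) = -121*21 = -2541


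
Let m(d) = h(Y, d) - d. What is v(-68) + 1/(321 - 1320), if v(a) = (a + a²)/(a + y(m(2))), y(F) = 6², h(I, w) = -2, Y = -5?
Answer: -1137869/7992 ≈ -142.38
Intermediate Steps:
m(d) = -2 - d
y(F) = 36
v(a) = (a + a²)/(36 + a) (v(a) = (a + a²)/(a + 36) = (a + a²)/(36 + a))
v(-68) + 1/(321 - 1320) = -68*(1 - 68)/(36 - 68) + 1/(321 - 1320) = -68*(-67)/(-32) + 1/(-999) = -68*(-1/32)*(-67) - 1/999 = -1139/8 - 1/999 = -1137869/7992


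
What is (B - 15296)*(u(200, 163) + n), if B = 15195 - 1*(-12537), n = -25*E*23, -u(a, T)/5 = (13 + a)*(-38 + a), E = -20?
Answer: -2002569080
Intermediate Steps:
u(a, T) = -5*(-38 + a)*(13 + a) (u(a, T) = -5*(13 + a)*(-38 + a) = -5*(-38 + a)*(13 + a))
n = 11500 (n = -25*(-20)*23 = 500*23 = 11500)
B = 27732 (B = 15195 + 12537 = 27732)
(B - 15296)*(u(200, 163) + n) = (27732 - 15296)*((2470 - 5*200**2 + 125*200) + 11500) = 12436*((2470 - 5*40000 + 25000) + 11500) = 12436*((2470 - 200000 + 25000) + 11500) = 12436*(-172530 + 11500) = 12436*(-161030) = -2002569080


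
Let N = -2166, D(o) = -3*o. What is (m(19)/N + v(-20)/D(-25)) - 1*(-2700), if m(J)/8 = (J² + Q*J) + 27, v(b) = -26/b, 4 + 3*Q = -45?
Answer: 2192856079/812250 ≈ 2699.7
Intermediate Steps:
Q = -49/3 (Q = -4/3 + (⅓)*(-45) = -4/3 - 15 = -49/3 ≈ -16.333)
m(J) = 216 + 8*J² - 392*J/3 (m(J) = 8*((J² - 49*J/3) + 27) = 8*(27 + J² - 49*J/3) = 216 + 8*J² - 392*J/3)
(m(19)/N + v(-20)/D(-25)) - 1*(-2700) = ((216 + 8*19² - 392/3*19)/(-2166) + (-26/(-20))/((-3*(-25)))) - 1*(-2700) = ((216 + 8*361 - 7448/3)*(-1/2166) - 26*(-1/20)/75) + 2700 = ((216 + 2888 - 7448/3)*(-1/2166) + (13/10)*(1/75)) + 2700 = ((1864/3)*(-1/2166) + 13/750) + 2700 = (-932/3249 + 13/750) + 2700 = -218921/812250 + 2700 = 2192856079/812250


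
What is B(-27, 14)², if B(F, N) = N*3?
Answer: 1764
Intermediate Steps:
B(F, N) = 3*N
B(-27, 14)² = (3*14)² = 42² = 1764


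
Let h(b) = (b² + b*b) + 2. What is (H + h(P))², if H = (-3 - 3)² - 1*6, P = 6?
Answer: 10816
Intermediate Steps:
h(b) = 2 + 2*b² (h(b) = (b² + b²) + 2 = 2*b² + 2 = 2 + 2*b²)
H = 30 (H = (-6)² - 6 = 36 - 6 = 30)
(H + h(P))² = (30 + (2 + 2*6²))² = (30 + (2 + 2*36))² = (30 + (2 + 72))² = (30 + 74)² = 104² = 10816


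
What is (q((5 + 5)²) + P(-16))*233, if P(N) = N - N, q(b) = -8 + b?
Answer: 21436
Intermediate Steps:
P(N) = 0
(q((5 + 5)²) + P(-16))*233 = ((-8 + (5 + 5)²) + 0)*233 = ((-8 + 10²) + 0)*233 = ((-8 + 100) + 0)*233 = (92 + 0)*233 = 92*233 = 21436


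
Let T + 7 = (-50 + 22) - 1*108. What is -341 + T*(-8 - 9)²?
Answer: -41668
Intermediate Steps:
T = -143 (T = -7 + ((-50 + 22) - 1*108) = -7 + (-28 - 108) = -7 - 136 = -143)
-341 + T*(-8 - 9)² = -341 - 143*(-8 - 9)² = -341 - 143*(-17)² = -341 - 143*289 = -341 - 41327 = -41668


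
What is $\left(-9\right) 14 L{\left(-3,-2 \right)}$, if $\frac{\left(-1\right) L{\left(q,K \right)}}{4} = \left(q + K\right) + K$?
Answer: $-3528$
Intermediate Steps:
$L{\left(q,K \right)} = - 8 K - 4 q$ ($L{\left(q,K \right)} = - 4 \left(\left(q + K\right) + K\right) = - 4 \left(\left(K + q\right) + K\right) = - 4 \left(q + 2 K\right) = - 8 K - 4 q$)
$\left(-9\right) 14 L{\left(-3,-2 \right)} = \left(-9\right) 14 \left(\left(-8\right) \left(-2\right) - -12\right) = - 126 \left(16 + 12\right) = \left(-126\right) 28 = -3528$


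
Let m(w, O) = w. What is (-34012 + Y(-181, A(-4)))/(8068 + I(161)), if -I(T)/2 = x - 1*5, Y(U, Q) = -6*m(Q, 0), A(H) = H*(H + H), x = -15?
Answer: -8551/2027 ≈ -4.2186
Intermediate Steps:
A(H) = 2*H**2 (A(H) = H*(2*H) = 2*H**2)
Y(U, Q) = -6*Q
I(T) = 40 (I(T) = -2*(-15 - 1*5) = -2*(-15 - 5) = -2*(-20) = 40)
(-34012 + Y(-181, A(-4)))/(8068 + I(161)) = (-34012 - 12*(-4)**2)/(8068 + 40) = (-34012 - 12*16)/8108 = (-34012 - 6*32)*(1/8108) = (-34012 - 192)*(1/8108) = -34204*1/8108 = -8551/2027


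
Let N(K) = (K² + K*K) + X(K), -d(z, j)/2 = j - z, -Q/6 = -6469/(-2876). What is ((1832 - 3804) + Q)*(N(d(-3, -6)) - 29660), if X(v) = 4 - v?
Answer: 42241840685/719 ≈ 5.8751e+7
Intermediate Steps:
Q = -19407/1438 (Q = -(-38814)/(-2876) = -(-38814)*(-1)/2876 = -6*6469/2876 = -19407/1438 ≈ -13.496)
d(z, j) = -2*j + 2*z (d(z, j) = -2*(j - z) = -2*j + 2*z)
N(K) = 4 - K + 2*K² (N(K) = (K² + K*K) + (4 - K) = (K² + K²) + (4 - K) = 2*K² + (4 - K) = 4 - K + 2*K²)
((1832 - 3804) + Q)*(N(d(-3, -6)) - 29660) = ((1832 - 3804) - 19407/1438)*((4 - (-2*(-6) + 2*(-3)) + 2*(-2*(-6) + 2*(-3))²) - 29660) = (-1972 - 19407/1438)*((4 - (12 - 6) + 2*(12 - 6)²) - 29660) = -2855143*((4 - 1*6 + 2*6²) - 29660)/1438 = -2855143*((4 - 6 + 2*36) - 29660)/1438 = -2855143*((4 - 6 + 72) - 29660)/1438 = -2855143*(70 - 29660)/1438 = -2855143/1438*(-29590) = 42241840685/719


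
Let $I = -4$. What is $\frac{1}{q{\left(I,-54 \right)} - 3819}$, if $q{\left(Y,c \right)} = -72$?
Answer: $- \frac{1}{3891} \approx -0.000257$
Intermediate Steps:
$\frac{1}{q{\left(I,-54 \right)} - 3819} = \frac{1}{-72 - 3819} = \frac{1}{-3891} = - \frac{1}{3891}$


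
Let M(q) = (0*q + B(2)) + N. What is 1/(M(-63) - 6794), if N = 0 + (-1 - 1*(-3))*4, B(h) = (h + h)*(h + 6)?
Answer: -1/6754 ≈ -0.00014806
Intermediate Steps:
B(h) = 2*h*(6 + h) (B(h) = (2*h)*(6 + h) = 2*h*(6 + h))
N = 8 (N = 0 + (-1 + 3)*4 = 0 + 2*4 = 0 + 8 = 8)
M(q) = 40 (M(q) = (0*q + 2*2*(6 + 2)) + 8 = (0 + 2*2*8) + 8 = (0 + 32) + 8 = 32 + 8 = 40)
1/(M(-63) - 6794) = 1/(40 - 6794) = 1/(-6754) = -1/6754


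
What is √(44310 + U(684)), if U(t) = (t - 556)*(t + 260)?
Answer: √165142 ≈ 406.38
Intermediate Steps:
U(t) = (-556 + t)*(260 + t)
√(44310 + U(684)) = √(44310 + (-144560 + 684² - 296*684)) = √(44310 + (-144560 + 467856 - 202464)) = √(44310 + 120832) = √165142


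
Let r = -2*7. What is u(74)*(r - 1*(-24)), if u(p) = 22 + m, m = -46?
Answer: -240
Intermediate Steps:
u(p) = -24 (u(p) = 22 - 46 = -24)
r = -14
u(74)*(r - 1*(-24)) = -24*(-14 - 1*(-24)) = -24*(-14 + 24) = -24*10 = -240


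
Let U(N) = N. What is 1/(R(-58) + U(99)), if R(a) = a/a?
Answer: 1/100 ≈ 0.010000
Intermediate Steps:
R(a) = 1
1/(R(-58) + U(99)) = 1/(1 + 99) = 1/100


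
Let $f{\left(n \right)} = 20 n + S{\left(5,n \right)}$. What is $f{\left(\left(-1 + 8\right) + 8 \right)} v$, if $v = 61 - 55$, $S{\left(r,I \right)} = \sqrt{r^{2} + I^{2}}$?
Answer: $1800 + 30 \sqrt{10} \approx 1894.9$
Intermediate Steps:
$S{\left(r,I \right)} = \sqrt{I^{2} + r^{2}}$
$v = 6$ ($v = 61 - 55 = 6$)
$f{\left(n \right)} = \sqrt{25 + n^{2}} + 20 n$ ($f{\left(n \right)} = 20 n + \sqrt{n^{2} + 5^{2}} = 20 n + \sqrt{n^{2} + 25} = 20 n + \sqrt{25 + n^{2}} = \sqrt{25 + n^{2}} + 20 n$)
$f{\left(\left(-1 + 8\right) + 8 \right)} v = \left(\sqrt{25 + \left(\left(-1 + 8\right) + 8\right)^{2}} + 20 \left(\left(-1 + 8\right) + 8\right)\right) 6 = \left(\sqrt{25 + \left(7 + 8\right)^{2}} + 20 \left(7 + 8\right)\right) 6 = \left(\sqrt{25 + 15^{2}} + 20 \cdot 15\right) 6 = \left(\sqrt{25 + 225} + 300\right) 6 = \left(\sqrt{250} + 300\right) 6 = \left(5 \sqrt{10} + 300\right) 6 = \left(300 + 5 \sqrt{10}\right) 6 = 1800 + 30 \sqrt{10}$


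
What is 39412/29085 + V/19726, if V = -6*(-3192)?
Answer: 95319788/40980765 ≈ 2.3260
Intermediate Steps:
V = 19152
39412/29085 + V/19726 = 39412/29085 + 19152/19726 = 39412*(1/29085) + 19152*(1/19726) = 39412/29085 + 1368/1409 = 95319788/40980765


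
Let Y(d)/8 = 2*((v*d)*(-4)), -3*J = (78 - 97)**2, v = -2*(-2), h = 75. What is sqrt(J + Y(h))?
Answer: I*sqrt(173883)/3 ≈ 139.0*I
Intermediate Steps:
v = 4
J = -361/3 (J = -(78 - 97)**2/3 = -1/3*(-19)**2 = -1/3*361 = -361/3 ≈ -120.33)
Y(d) = -256*d (Y(d) = 8*(2*((4*d)*(-4))) = 8*(2*(-16*d)) = 8*(-32*d) = -256*d)
sqrt(J + Y(h)) = sqrt(-361/3 - 256*75) = sqrt(-361/3 - 19200) = sqrt(-57961/3) = I*sqrt(173883)/3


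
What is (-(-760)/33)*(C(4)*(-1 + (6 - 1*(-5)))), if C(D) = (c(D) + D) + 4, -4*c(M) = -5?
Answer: 70300/33 ≈ 2130.3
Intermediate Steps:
c(M) = 5/4 (c(M) = -¼*(-5) = 5/4)
C(D) = 21/4 + D (C(D) = (5/4 + D) + 4 = 21/4 + D)
(-(-760)/33)*(C(4)*(-1 + (6 - 1*(-5)))) = (-(-760)/33)*((21/4 + 4)*(-1 + (6 - 1*(-5)))) = (-(-760)/33)*(37*(-1 + (6 + 5))/4) = (-40*(-19/33))*(37*(-1 + 11)/4) = 760*((37/4)*10)/33 = (760/33)*(185/2) = 70300/33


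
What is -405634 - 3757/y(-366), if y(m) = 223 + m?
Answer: -4461685/11 ≈ -4.0561e+5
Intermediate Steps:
-405634 - 3757/y(-366) = -405634 - 3757/(223 - 366) = -405634 - 3757/(-143) = -405634 - 3757*(-1/143) = -405634 + 289/11 = -4461685/11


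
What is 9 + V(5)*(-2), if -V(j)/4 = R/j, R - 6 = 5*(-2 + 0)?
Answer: 13/5 ≈ 2.6000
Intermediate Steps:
R = -4 (R = 6 + 5*(-2 + 0) = 6 + 5*(-2) = 6 - 10 = -4)
V(j) = 16/j (V(j) = -(-16)/j = 16/j)
9 + V(5)*(-2) = 9 + (16/5)*(-2) = 9 - 32/5 = 13/5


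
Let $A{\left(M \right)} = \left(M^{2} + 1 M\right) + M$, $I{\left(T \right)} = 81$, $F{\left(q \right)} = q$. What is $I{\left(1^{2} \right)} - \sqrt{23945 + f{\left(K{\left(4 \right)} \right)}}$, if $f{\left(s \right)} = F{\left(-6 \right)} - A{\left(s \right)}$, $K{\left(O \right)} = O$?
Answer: $81 - \sqrt{23915} \approx -73.645$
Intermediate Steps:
$A{\left(M \right)} = M^{2} + 2 M$ ($A{\left(M \right)} = \left(M^{2} + M\right) + M = \left(M + M^{2}\right) + M = M^{2} + 2 M$)
$f{\left(s \right)} = -6 - s \left(2 + s\right)$
$I{\left(1^{2} \right)} - \sqrt{23945 + f{\left(K{\left(4 \right)} \right)}} = 81 - \sqrt{23945 - \left(6 + 4 \left(2 + 4\right)\right)} = 81 - \sqrt{23945 - \left(6 + 4 \cdot 6\right)} = 81 - \sqrt{23945 - 30} = 81 - \sqrt{23915}$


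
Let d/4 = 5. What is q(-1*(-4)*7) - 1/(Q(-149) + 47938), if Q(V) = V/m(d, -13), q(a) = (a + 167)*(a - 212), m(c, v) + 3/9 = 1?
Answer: -3423992522/95429 ≈ -35880.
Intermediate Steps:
d = 20 (d = 4*5 = 20)
m(c, v) = ⅔ (m(c, v) = -⅓ + 1 = ⅔)
q(a) = (-212 + a)*(167 + a) (q(a) = (167 + a)*(-212 + a) = (-212 + a)*(167 + a))
Q(V) = 3*V/2 (Q(V) = V/(⅔) = V*(3/2) = 3*V/2)
q(-1*(-4)*7) - 1/(Q(-149) + 47938) = (-35404 + (-1*(-4)*7)² - 45*(-1*(-4))*7) - 1/((3/2)*(-149) + 47938) = (-35404 + (4*7)² - 180*7) - 1/(-447/2 + 47938) = (-35404 + 28² - 45*28) - 1/95429/2 = (-35404 + 784 - 1260) - 1*2/95429 = -35880 - 2/95429 = -3423992522/95429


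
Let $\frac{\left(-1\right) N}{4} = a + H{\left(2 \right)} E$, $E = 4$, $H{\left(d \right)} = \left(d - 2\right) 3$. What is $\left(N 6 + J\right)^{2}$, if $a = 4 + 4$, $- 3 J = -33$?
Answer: $32761$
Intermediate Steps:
$J = 11$ ($J = \left(- \frac{1}{3}\right) \left(-33\right) = 11$)
$H{\left(d \right)} = -6 + 3 d$ ($H{\left(d \right)} = \left(-2 + d\right) 3 = -6 + 3 d$)
$a = 8$
$N = -32$ ($N = - 4 \left(8 + \left(-6 + 3 \cdot 2\right) 4\right) = - 4 \left(8 + \left(-6 + 6\right) 4\right) = - 4 \left(8 + 0 \cdot 4\right) = - 4 \left(8 + 0\right) = \left(-4\right) 8 = -32$)
$\left(N 6 + J\right)^{2} = \left(\left(-32\right) 6 + 11\right)^{2} = \left(-192 + 11\right)^{2} = \left(-181\right)^{2} = 32761$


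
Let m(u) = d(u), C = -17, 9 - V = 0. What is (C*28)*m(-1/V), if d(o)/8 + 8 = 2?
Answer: 22848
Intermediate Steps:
V = 9 (V = 9 - 1*0 = 9 + 0 = 9)
d(o) = -48 (d(o) = -64 + 8*2 = -64 + 16 = -48)
m(u) = -48
(C*28)*m(-1/V) = -17*28*(-48) = -476*(-48) = 22848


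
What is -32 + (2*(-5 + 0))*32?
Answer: -352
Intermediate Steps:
-32 + (2*(-5 + 0))*32 = -32 + (2*(-5))*32 = -32 - 10*32 = -32 - 320 = -352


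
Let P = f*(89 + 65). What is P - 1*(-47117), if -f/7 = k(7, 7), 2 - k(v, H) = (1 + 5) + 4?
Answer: 55741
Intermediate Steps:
k(v, H) = -8 (k(v, H) = 2 - ((1 + 5) + 4) = 2 - (6 + 4) = 2 - 1*10 = 2 - 10 = -8)
f = 56 (f = -7*(-8) = 56)
P = 8624 (P = 56*(89 + 65) = 56*154 = 8624)
P - 1*(-47117) = 8624 - 1*(-47117) = 8624 + 47117 = 55741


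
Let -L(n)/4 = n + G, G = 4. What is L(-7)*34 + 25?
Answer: 433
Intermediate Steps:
L(n) = -16 - 4*n (L(n) = -4*(n + 4) = -4*(4 + n) = -16 - 4*n)
L(-7)*34 + 25 = (-16 - 4*(-7))*34 + 25 = (-16 + 28)*34 + 25 = 12*34 + 25 = 408 + 25 = 433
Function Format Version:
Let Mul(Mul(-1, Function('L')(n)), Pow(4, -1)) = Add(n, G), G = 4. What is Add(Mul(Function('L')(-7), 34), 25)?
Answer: 433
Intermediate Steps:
Function('L')(n) = Add(-16, Mul(-4, n)) (Function('L')(n) = Mul(-4, Add(n, 4)) = Mul(-4, Add(4, n)) = Add(-16, Mul(-4, n)))
Add(Mul(Function('L')(-7), 34), 25) = Add(Mul(Add(-16, Mul(-4, -7)), 34), 25) = Add(Mul(Add(-16, 28), 34), 25) = Add(Mul(12, 34), 25) = Add(408, 25) = 433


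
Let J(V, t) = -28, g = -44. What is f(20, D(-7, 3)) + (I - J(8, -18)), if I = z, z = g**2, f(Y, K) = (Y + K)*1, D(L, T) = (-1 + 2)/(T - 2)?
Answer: 1985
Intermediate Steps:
D(L, T) = 1/(-2 + T)
f(Y, K) = K + Y (f(Y, K) = (K + Y)*1 = K + Y)
z = 1936 (z = (-44)**2 = 1936)
I = 1936
f(20, D(-7, 3)) + (I - J(8, -18)) = (1/(-2 + 3) + 20) + (1936 - 1*(-28)) = (1/1 + 20) + (1936 + 28) = (1 + 20) + 1964 = 21 + 1964 = 1985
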